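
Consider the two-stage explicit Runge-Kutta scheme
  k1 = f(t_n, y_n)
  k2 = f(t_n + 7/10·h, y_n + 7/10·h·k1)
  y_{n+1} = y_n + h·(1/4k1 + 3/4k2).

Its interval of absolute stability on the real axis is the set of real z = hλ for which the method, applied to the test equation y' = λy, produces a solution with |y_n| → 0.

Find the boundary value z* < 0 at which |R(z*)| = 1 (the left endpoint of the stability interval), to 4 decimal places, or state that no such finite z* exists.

left endpoint -1.9048.

Set f=λy, z=hλ:
  k1=λy_n ⇒ h·k1=z·y_n;  k2=λ(1+7/10z)y_n ⇒ h·k2=z(1+7/10z)y_n
  y_{n+1}/y_n = 1 + 1/4z + 3/4z(1+7/10z) = 1 + z + 21/40z²
  so R(z) = 1 + z + 21/40z².

Solve |R(x)|<1 on ℝ⁻.
x=-1.44: |R|=0.6486
R=1: x+21/40x²=0 ⇒ x=−40/21=-1.9048; min R=1−1/(4·21/40)=0.5238>−1
Confirm numerically:
  x=-1.398: |R|=0.62806 <1
  x=-1.236: |R|=0.56604 <1
  x=-0.772: |R|=0.54089 <1
  x=-2.503: |R|=1.78613 >1
  x=-2.437: |R|=1.68096 >1
  x=-2.175: |R|=1.30858 >1
So |R|<1 on (-1.9048, 0).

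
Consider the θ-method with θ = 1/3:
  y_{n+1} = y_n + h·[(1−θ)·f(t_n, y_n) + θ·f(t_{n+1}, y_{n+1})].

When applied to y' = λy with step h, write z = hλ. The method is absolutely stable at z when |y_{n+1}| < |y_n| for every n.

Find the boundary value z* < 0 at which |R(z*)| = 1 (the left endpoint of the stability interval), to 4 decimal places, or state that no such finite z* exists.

z* = -6.0000.

With y'=λy (z=hλ):
  y_{n+1} = y_n + z·[2/3·y_n + 1/3·y_{n+1}] ⇒ (1 − 1/3z)y_{n+1} = (1 + 2/3z)y_n
  Hence R(z) = (1 + 2/3z)/(1 − 1/3z).

Boundary: |R(x)|=1, x<0.
x=-1.43: |R|=0.0316
R=−1: 1+2/3x = −1+1/3x ⇒ -1/3x=2 ⇒ x=2/(-1/3)=-6.0000
Confirm numerically:
  x=-5.143: |R|=0.89476 <1
  x=-4.800: |R|=0.84615 <1
  x=-3.575: |R|=0.63118 <1
  x=-3.241: |R|=0.55792 <1
  x=-6.288: |R|=1.03101 >1
  x=-6.159: |R|=1.01736 >1
Interval (-6.0000, 0).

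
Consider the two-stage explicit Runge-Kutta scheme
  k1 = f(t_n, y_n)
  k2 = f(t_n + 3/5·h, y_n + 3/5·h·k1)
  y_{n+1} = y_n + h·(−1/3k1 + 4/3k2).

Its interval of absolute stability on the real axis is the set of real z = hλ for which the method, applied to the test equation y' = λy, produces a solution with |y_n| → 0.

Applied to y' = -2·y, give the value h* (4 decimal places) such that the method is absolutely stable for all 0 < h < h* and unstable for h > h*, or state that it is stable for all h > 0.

(-1.2500,0); λ=-2 ⇒ h* = (5/4)/2 = 0.6250.

Set f=λy, z=hλ:
  k1=λy_n ⇒ h·k1=z·y_n;  k2=λ(1+3/5z)y_n ⇒ h·k2=z(1+3/5z)y_n
  y_{n+1}/y_n = 1 − 1/3z + 4/3z(1+3/5z) = 1 + z + 4/5z²
  Hence R(z) = 1 + z + 4/5z².

Need |R(x)|<1, x<0.
x=-0.69: |R|=0.6909
R=1: x+4/5x²=0 ⇒ x=−5/4=-1.2500; min R=1−1/(4·4/5)=0.6875>−1
Confirm numerically:
  x=-1.066: |R|=0.84308 <1
  x=-1.036: |R|=0.82264 <1
  x=-0.773: |R|=0.70502 <1
  x=-1.434: |R|=1.21108 >1
  x=-1.377: |R|=1.13990 >1
  x=-1.299: |R|=1.05092 >1
Interval (-1.2500, 0).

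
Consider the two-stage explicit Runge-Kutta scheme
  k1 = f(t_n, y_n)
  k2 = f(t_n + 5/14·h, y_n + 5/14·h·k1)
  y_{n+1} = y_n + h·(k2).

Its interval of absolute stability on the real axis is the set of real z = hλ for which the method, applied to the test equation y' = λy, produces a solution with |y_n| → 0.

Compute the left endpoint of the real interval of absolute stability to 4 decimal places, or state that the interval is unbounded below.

z* = -2.8000.

Test eqn y'=λy, z=hλ:
  k1=λy_n ⇒ h·k1=z·y_n;  k2=λ(1+5/14z)y_n ⇒ h·k2=z(1+5/14z)y_n
  y_{n+1}/y_n = 1 + z(1+5/14z) = 1 + z + 5/14z²
  so R(z) = 1 + z + 5/14z².

Solve |R(x)|<1 on ℝ⁻.
x=-1.38: |R|=0.3001
R=1: x+5/14x²=0 ⇒ x=−14/5=-2.8000; min R=1−1/(4·5/14)=0.3000>−1
Confirm numerically:
  x=-2.198: |R|=0.52743 <1
  x=-1.974: |R|=0.41767 <1
  x=-1.500: |R|=0.30357 <1
  x=-1.200: |R|=0.31429 <1
  x=-3.017: |R|=1.23382 >1
  x=-2.838: |R|=1.03852 >1
Interval (-2.8000, 0).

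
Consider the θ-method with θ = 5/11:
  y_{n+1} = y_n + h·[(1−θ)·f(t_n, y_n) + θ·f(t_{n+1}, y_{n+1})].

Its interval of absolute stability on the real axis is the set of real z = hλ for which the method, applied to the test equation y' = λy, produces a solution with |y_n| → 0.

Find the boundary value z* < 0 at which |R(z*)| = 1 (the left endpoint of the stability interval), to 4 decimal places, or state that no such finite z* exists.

On y'=λy, z=hλ:
  y_{n+1} = y_n + z·[6/11·y_n + 5/11·y_{n+1}] ⇒ (1 − 5/11z)y_{n+1} = (1 + 6/11z)y_n
  ⇒ R(z) = (1 + 6/11z)/(1 − 5/11z).

Find x<0 with |R(x)|<1.
x=-1.59: |R|=0.0770
R=−1: 1+6/11x = −1+5/11x ⇒ -1/11x=2 ⇒ x=2/(-1/11)=-22.0000
Confirm numerically:
  x=-19.731: |R|=0.97931 <1
  x=-16.217: |R|=0.93720 <1
  x=-12.574: |R|=0.87240 <1
  x=-22.429: |R|=1.00348 >1
  x=-22.166: |R|=1.00136 >1
  x=-22.078: |R|=1.00064 >1
So |R|<1 on (-22.0000, 0).

z* = -22.0000.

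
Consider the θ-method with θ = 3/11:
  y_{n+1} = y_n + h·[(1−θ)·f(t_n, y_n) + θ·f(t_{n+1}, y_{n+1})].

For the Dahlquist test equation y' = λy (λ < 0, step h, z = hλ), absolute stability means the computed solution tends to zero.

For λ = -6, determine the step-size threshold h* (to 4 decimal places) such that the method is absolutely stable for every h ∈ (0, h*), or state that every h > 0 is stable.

With y'=λy (z=hλ):
  y_{n+1} = y_n + z·[8/11·y_n + 3/11·y_{n+1}] ⇒ (1 − 3/11z)y_{n+1} = (1 + 8/11z)y_n
  ⇒ R(z) = (1 + 8/11z)/(1 − 3/11z).

Solve |R(x)|<1 on ℝ⁻.
x=-0.69: |R|=0.4193
R=−1: 1+8/11x = −1+3/11x ⇒ -5/11x=2 ⇒ x=2/(-5/11)=-4.4000
Confirm numerically:
  x=-4.358: |R|=0.99128 <1
  x=-3.299: |R|=0.73657 <1
  x=-2.011: |R|=0.29871 <1
  x=-1.961: |R|=0.27768 <1
  x=-4.806: |R|=1.07986 >1
  x=-4.561: |R|=1.03261 >1
So |R|<1 on (-4.4000, 0).

(-4.4000,0); λ=-6 ⇒ h* = (22/5)/6 = 0.7333.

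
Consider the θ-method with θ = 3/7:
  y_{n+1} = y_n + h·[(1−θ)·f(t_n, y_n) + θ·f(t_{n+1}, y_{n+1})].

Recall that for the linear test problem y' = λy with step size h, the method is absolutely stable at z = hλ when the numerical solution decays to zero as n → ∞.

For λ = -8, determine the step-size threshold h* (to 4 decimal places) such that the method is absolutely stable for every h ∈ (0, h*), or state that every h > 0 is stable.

Test eqn y'=λy, z=hλ:
  y_{n+1} = y_n + z·[4/7·y_n + 3/7·y_{n+1}] ⇒ (1 − 3/7z)y_{n+1} = (1 + 4/7z)y_n
  so R(z) = (1 + 4/7z)/(1 − 3/7z).

Solve |R(x)|<1 on ℝ⁻.
x=-0.59: |R|=0.5291
R=−1: 1+4/7x = −1+3/7x ⇒ -1/7x=2 ⇒ x=2/(-1/7)=-14.0000
Confirm numerically:
  x=-12.069: |R|=0.95531 <1
  x=-10.804: |R|=0.91891 <1
  x=-9.730: |R|=0.88201 <1
  x=-5.721: |R|=0.65737 <1
  x=-14.437: |R|=1.00869 >1
  x=-14.286: |R|=1.00574 >1
  x=-14.262: |R|=1.00526 >1
Interval (-14.0000, 0).

(-14.0000,0); λ=-8 ⇒ h* = (14)/8 = 1.7500.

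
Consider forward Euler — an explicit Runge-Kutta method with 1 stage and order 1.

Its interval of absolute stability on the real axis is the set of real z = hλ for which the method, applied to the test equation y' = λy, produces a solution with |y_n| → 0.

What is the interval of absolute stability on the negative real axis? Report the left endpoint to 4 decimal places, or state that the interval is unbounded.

z∈(-2.0000,0).

With y'=λy (z=hλ):
  order 1, 1-stage ⇒ R(z)=1+z
  (e.g. R(-1.03)=-0.03000, |R|=0.03000)

Find x<0 with |R(x)|<1.
x=-1.03: |R|=0.0300
|R(-1.89)|=0.8900 |R(-1.75)|=0.7500 |R(-1.25)|=0.2500
Bisect:
  x_lo=-2.6690 |R|=1.6690  x_hi=-0.1797 |R|=0.8203
  mid=-1.42431 |R|=0.42431 →hi
  mid=-2.04664 |R|=1.04664 →lo
  mid=-1.73548 |R|=0.73548 →hi
  mid=-1.89106 |R|=0.89106 →hi
  mid=-1.96885 |R|=0.96885 →hi
  mid=-2.00774 |R|=1.00774 →lo
  mid=-1.98830 |R|=0.98830 →hi
  mid=-1.99802 |R|=0.99802 →hi
  mid=-2.00288 |R|=1.00288 →lo
  mid=-2.00045 |R|=1.00045 →lo
  ...
  [-2.00015,-1.99999] ⇒ x*=-2.0000
Stable set (-2.0000, 0).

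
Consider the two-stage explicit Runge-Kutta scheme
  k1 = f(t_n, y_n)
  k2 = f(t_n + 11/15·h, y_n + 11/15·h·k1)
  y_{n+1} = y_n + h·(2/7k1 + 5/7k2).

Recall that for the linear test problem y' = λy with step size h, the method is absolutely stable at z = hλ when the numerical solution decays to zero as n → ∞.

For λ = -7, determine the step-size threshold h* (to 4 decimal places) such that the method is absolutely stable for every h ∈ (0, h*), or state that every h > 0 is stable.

(-1.9091,0); λ=-7 ⇒ h* = (21/11)/7 = 0.2727.

On y'=λy, z=hλ:
  k1=λy_n ⇒ h·k1=z·y_n;  k2=λ(1+11/15z)y_n ⇒ h·k2=z(1+11/15z)y_n
  y_{n+1}/y_n = 1 + 2/7z + 5/7z(1+11/15z) = 1 + z + 11/21z²
  ⇒ R(z) = 1 + z + 11/21z².

Boundary: |R(x)|=1, x<0.
x=-1.74: |R|=0.8459
R=1: x+11/21x²=0 ⇒ x=−21/11=-1.9091; min R=1−1/(4·11/21)=0.5227>−1
Confirm numerically:
  x=-1.601: |R|=0.74163 <1
  x=-1.514: |R|=0.68667 <1
  x=-0.954: |R|=0.52273 <1
  x=-0.787: |R|=0.53743 <1
  x=-2.497: |R|=1.76896 >1
  x=-2.374: |R|=1.57813 >1
  x=-2.123: |R|=1.23788 >1
So |R|<1 on (-1.9091, 0).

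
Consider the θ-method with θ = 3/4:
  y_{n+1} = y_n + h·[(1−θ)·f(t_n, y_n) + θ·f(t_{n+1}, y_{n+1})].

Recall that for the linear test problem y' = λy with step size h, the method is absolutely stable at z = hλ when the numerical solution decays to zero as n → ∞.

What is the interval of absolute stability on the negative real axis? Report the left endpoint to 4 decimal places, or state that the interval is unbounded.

unbounded; (−∞, 0).

Test eqn y'=λy, z=hλ:
  y_{n+1} = y_n + z·[1/4·y_n + 3/4·y_{n+1}] ⇒ (1 − 3/4z)y_{n+1} = (1 + 1/4z)y_n
  so R(z) = (1 + 1/4z)/(1 − 3/4z).

Find x<0 with |R(x)|<1.
x=-1.73: |R|=0.2470
x=-2: |R|=0.2000
x=-10: |R|=0.1765
x=-100: |R|=0.3158
θ=3/4≥1/2 ⇒ |1+1/4x|<|1−3/4x| ∀x<0 ⇒ unbounded interval.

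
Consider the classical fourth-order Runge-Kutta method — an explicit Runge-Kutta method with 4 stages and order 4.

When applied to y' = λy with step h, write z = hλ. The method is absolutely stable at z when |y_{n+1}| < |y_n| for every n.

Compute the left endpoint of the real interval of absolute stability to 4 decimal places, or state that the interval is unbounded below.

With y'=λy (z=hλ):
  order 4, 4-stage ⇒ R(z)=1+z+z^2/2+z^3/6+z^4/24
  (e.g. R(-1.5)=0.27344, |R|=0.27344)

Need |R(x)|<1, x<0.
x=-1.5: |R|=0.2734
|R(-3.05)|=1.4782 |R(-2.89)|=1.1697 |R(-1.6)|=0.2704
Bisect:
  x_lo=-3.4697 |R|=2.6267  x_hi=-0.3339 |R|=0.7162
  mid=-1.90178 |R|=0.30526 →hi
  mid=-2.68574 |R|=0.85999 →hi
  mid=-3.07772 |R|=1.53814 →lo
  mid=-2.88173 |R|=1.15540 →lo
  mid=-2.78373 |R|=0.99765 →hi
  mid=-2.83273 |R|=1.07391 →lo
  mid=-2.80823 |R|=1.03514 →lo
  mid=-2.79598 |R|=1.01623 →lo
  mid=-2.78986 |R|=1.00690 →lo
  ...
  [-2.78546,-2.78526] ⇒ x*=-2.7853
So |R|<1 on (-2.7853, 0).

left endpoint -2.7853.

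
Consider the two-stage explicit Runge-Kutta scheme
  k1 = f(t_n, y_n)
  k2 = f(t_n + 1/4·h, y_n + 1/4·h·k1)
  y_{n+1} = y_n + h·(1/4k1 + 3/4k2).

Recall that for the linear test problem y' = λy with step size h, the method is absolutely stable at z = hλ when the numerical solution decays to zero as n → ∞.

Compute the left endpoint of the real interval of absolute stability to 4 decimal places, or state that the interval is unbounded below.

Set f=λy, z=hλ:
  k1=λy_n ⇒ h·k1=z·y_n;  k2=λ(1+1/4z)y_n ⇒ h·k2=z(1+1/4z)y_n
  y_{n+1}/y_n = 1 + 1/4z + 3/4z(1+1/4z) = 1 + z + 3/16z²
  R(z) = 1 + z + 3/16z².

Find x<0 with |R(x)|<1.
x=-0.75: |R|=0.3555
R=1: x+3/16x²=0 ⇒ x=−16/3=-5.3333; min R=1−1/(4·3/16)=-0.3333>−1
Confirm numerically:
  x=-3.779: |R|=0.10134 <1
  x=-3.575: |R|=0.17863 <1
  x=-3.048: |R|=0.30607 <1
  x=-2.689: |R|=0.33324 <1
  x=-5.537: |R|=1.21144 >1
  x=-5.522: |R|=1.19534 >1
Stable set (-5.3333, 0).

z* = -5.3333.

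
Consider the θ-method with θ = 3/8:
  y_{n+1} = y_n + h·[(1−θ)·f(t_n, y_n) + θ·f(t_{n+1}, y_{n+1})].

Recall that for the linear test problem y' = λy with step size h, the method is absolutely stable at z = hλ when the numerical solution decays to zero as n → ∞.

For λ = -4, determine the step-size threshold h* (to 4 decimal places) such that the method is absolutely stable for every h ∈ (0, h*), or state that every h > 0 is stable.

(-8.0000,0); λ=-4 ⇒ h* = (8)/4 = 2.0000.

Set f=λy, z=hλ:
  y_{n+1} = y_n + z·[5/8·y_n + 3/8·y_{n+1}] ⇒ (1 − 3/8z)y_{n+1} = (1 + 5/8z)y_n
  Hence R(z) = (1 + 5/8z)/(1 − 3/8z).

Find x<0 with |R(x)|<1.
x=-0.93: |R|=0.3105
R=−1: 1+5/8x = −1+3/8x ⇒ -1/4x=2 ⇒ x=2/(-1/4)=-8.0000
Confirm numerically:
  x=-7.820: |R|=0.98856 <1
  x=-5.997: |R|=0.84587 <1
  x=-4.152: |R|=0.62378 <1
  x=-8.445: |R|=1.02670 >1
  x=-8.440: |R|=1.02641 >1
  x=-8.184: |R|=1.01130 >1
So |R|<1 on (-8.0000, 0).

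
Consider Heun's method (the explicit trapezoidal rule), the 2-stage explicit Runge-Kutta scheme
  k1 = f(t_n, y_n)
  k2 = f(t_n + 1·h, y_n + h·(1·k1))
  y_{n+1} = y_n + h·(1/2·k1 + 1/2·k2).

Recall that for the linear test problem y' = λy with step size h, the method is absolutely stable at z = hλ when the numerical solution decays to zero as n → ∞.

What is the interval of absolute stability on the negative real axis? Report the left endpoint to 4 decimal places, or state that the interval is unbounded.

With y'=λy (z=hλ):
  order 2, 2-stage ⇒ R(z)=1+z+z^2/2
  (e.g. R(-1.68)=0.73120, |R|=0.73120)

Boundary: |R(x)|=1, x<0.
x=-1.68: |R|=0.7312
|R(-2.26)|=1.2938 |R(-1.7)|=0.7450 |R(-1.16)|=0.5128
Bisect:
  x_lo=-2.5578 |R|=1.7134  x_hi=-0.1631 |R|=0.8502
  mid=-1.36048 |R|=0.56497 →hi
  mid=-1.95916 |R|=0.96000 →hi
  mid=-2.25850 |R|=1.29192 →lo
  mid=-2.10883 |R|=1.11476 →lo
  mid=-2.03400 |R|=1.03458 →lo
  mid=-1.99658 |R|=0.99659 →hi
  mid=-2.01529 |R|=1.01541 →lo
  mid=-2.00594 |R|=1.00595 →lo
  mid=-2.00126 |R|=1.00126 →lo
  ...
  [-2.00009,-1.99994] ⇒ x*=-2.0000
Stable set (-2.0000, 0).

(-2.0000, 0).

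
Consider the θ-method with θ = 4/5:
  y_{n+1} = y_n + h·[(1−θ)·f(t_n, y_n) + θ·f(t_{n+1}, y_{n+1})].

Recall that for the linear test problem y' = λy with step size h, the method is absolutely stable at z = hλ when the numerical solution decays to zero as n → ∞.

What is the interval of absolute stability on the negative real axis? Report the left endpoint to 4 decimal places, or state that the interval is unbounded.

On y'=λy, z=hλ:
  y_{n+1} = y_n + z·[1/5·y_n + 4/5·y_{n+1}] ⇒ (1 − 4/5z)y_{n+1} = (1 + 1/5z)y_n
  Hence R(z) = (1 + 1/5z)/(1 − 4/5z).

Boundary: |R(x)|=1, x<0.
x=-1.76: |R|=0.2691
x=-2: |R|=0.2308
x=-10: |R|=0.1111
x=-100: |R|=0.2346
θ=4/5≥1/2 ⇒ |1+1/5x|<|1−4/5x| ∀x<0 ⇒ interval (−∞,0).

(−∞, 0) — no finite endpoint.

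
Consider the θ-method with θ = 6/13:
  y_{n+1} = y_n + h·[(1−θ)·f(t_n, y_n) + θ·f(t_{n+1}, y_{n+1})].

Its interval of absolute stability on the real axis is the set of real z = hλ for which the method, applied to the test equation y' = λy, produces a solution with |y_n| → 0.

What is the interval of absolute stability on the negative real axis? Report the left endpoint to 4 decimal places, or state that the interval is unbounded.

z∈(-26.0000,0).

With y'=λy (z=hλ):
  y_{n+1} = y_n + z·[7/13·y_n + 6/13·y_{n+1}] ⇒ (1 − 6/13z)y_{n+1} = (1 + 7/13z)y_n
  ⇒ R(z) = (1 + 7/13z)/(1 − 6/13z).

Boundary: |R(x)|=1, x<0.
x=-1.78: |R|=0.0228
R=−1: 1+7/13x = −1+6/13x ⇒ -1/13x=2 ⇒ x=2/(-1/13)=-26.0000
Confirm numerically:
  x=-13.857: |R|=0.87370 <1
  x=-12.840: |R|=0.85384 <1
  x=-11.380: |R|=0.82013 <1
  x=-26.450: |R|=1.00262 >1
  x=-26.301: |R|=1.00176 >1
Stable set (-26.0000, 0).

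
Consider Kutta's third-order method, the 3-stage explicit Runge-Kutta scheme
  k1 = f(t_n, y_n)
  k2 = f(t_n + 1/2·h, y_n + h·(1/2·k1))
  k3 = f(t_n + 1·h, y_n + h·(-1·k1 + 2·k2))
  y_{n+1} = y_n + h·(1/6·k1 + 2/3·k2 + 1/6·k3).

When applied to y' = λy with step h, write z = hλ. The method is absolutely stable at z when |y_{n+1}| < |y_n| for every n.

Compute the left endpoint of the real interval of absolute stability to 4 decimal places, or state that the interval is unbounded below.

left endpoint -2.5127.

Test eqn y'=λy, z=hλ:
  order 3, 3-stage ⇒ R(z)=1+z+z^2/2+z^3/6
  (e.g. R(-0.32)=0.72574, |R|=0.72574)

Solve |R(x)|<1 on ℝ⁻.
x=-0.32: |R|=0.7257
|R(-1.89)|=0.2292 |R(-1.45)|=0.0931 |R(-0.8)|=0.4347
Bisect:
  x_lo=-3.3581 |R|=3.0312  x_hi=-0.2536 |R|=0.7758
  mid=-1.80586 |R|=0.15682 →hi
  mid=-2.58200 |R|=1.11754 →lo
  mid=-2.19393 |R|=0.54728 →hi
  mid=-2.38796 |R|=0.80628 →hi
  mid=-2.48498 |R|=0.95493 →hi
  mid=-2.53349 |R|=1.03443 →lo
  mid=-2.50923 |R|=0.99423 →hi
  mid=-2.52136 |R|=1.01422 →lo
  mid=-2.51530 |R|=1.00420 →lo
  mid=-2.51226 |R|=0.99921 →hi
  ...
  [-2.51283,-2.51264] ⇒ x*=-2.5127
Stable set (-2.5127, 0).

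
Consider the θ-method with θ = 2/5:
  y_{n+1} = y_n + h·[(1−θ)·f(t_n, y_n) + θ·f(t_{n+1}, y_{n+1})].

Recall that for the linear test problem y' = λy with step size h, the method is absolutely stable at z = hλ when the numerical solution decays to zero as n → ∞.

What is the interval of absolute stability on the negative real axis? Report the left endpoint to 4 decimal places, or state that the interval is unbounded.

Test eqn y'=λy, z=hλ:
  y_{n+1} = y_n + z·[3/5·y_n + 2/5·y_{n+1}] ⇒ (1 − 2/5z)y_{n+1} = (1 + 3/5z)y_n
  ⇒ R(z) = (1 + 3/5z)/(1 − 2/5z).

Solve |R(x)|<1 on ℝ⁻.
x=-1.03: |R|=0.2705
R=−1: 1+3/5x = −1+2/5x ⇒ -1/5x=2 ⇒ x=2/(-1/5)=-10.0000
Confirm numerically:
  x=-9.975: |R|=0.99900 <1
  x=-9.734: |R|=0.98913 <1
  x=-8.312: |R|=0.92194 <1
  x=-10.035: |R|=1.00140 >1
  x=-10.021: |R|=1.00084 >1
So |R|<1 on (-10.0000, 0).

(-10.0000, 0).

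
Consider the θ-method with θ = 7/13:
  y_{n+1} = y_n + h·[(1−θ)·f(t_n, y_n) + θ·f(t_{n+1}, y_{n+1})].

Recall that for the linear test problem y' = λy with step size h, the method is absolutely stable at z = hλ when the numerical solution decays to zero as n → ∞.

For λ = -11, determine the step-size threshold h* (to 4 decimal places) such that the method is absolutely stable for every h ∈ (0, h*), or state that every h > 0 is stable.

Test eqn y'=λy, z=hλ:
  y_{n+1} = y_n + z·[6/13·y_n + 7/13·y_{n+1}] ⇒ (1 − 7/13z)y_{n+1} = (1 + 6/13z)y_n
  ⇒ R(z) = (1 + 6/13z)/(1 − 7/13z).

Boundary: |R(x)|=1, x<0.
x=-1.78: |R|=0.0911
x=-2: |R|=0.0370
x=-10: |R|=0.5663
x=-100: |R|=0.8233
θ=7/13≥1/2 ⇒ |1+6/13x|<|1−7/13x| ∀x<0 ⇒ interval (−∞,0).

unbounded; (−∞, 0). Any h>0 works for λ=-11.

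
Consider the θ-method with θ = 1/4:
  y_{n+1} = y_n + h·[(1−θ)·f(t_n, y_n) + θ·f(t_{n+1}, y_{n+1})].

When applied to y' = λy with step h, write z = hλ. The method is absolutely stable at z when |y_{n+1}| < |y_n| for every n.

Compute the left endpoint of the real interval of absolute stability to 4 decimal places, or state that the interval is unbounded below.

left endpoint -4.0000.

Set f=λy, z=hλ:
  y_{n+1} = y_n + z·[3/4·y_n + 1/4·y_{n+1}] ⇒ (1 − 1/4z)y_{n+1} = (1 + 3/4z)y_n
  so R(z) = (1 + 3/4z)/(1 − 1/4z).

Need |R(x)|<1, x<0.
x=-1.05: |R|=0.1683
R=−1: 1+3/4x = −1+1/4x ⇒ -1/2x=2 ⇒ x=2/(-1/2)=-4.0000
Confirm numerically:
  x=-3.584: |R|=0.89030 <1
  x=-3.034: |R|=0.72533 <1
  x=-2.461: |R|=0.52360 <1
  x=-4.467: |R|=1.11031 >1
  x=-4.196: |R|=1.04783 >1
  x=-4.024: |R|=1.00598 >1
Interval (-4.0000, 0).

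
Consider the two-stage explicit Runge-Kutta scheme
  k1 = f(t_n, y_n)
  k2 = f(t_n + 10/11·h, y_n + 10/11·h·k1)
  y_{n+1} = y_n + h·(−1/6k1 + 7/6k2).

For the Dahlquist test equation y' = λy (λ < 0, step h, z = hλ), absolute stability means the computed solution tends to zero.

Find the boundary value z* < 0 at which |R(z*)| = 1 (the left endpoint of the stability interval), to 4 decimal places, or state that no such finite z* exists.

Test eqn y'=λy, z=hλ:
  k1=λy_n ⇒ h·k1=z·y_n;  k2=λ(1+10/11z)y_n ⇒ h·k2=z(1+10/11z)y_n
  y_{n+1}/y_n = 1 − 1/6z + 7/6z(1+10/11z) = 1 + z + 35/33z²
  ⇒ R(z) = 1 + z + 35/33z².

Boundary: |R(x)|=1, x<0.
x=-0.45: |R|=0.7648
R=1: x+35/33x²=0 ⇒ x=−33/35=-0.9429; min R=1−1/(4·35/33)=0.7643>−1
Confirm numerically:
  x=-0.654: |R|=0.79964 <1
  x=-0.434: |R|=0.76577 <1
  x=-0.424: |R|=0.76667 <1
  x=-1.404: |R|=1.68668 >1
  x=-1.302: |R|=1.49594 >1
  x=-1.257: |R|=1.41881 >1
Interval (-0.9429, 0).

left endpoint -0.9429.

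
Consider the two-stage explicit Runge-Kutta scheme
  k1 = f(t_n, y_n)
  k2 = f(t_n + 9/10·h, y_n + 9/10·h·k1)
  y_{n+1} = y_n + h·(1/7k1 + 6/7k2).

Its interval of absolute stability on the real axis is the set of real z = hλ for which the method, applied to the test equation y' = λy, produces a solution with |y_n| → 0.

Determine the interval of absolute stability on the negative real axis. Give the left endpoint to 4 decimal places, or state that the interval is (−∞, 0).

With y'=λy (z=hλ):
  k1=λy_n ⇒ h·k1=z·y_n;  k2=λ(1+9/10z)y_n ⇒ h·k2=z(1+9/10z)y_n
  y_{n+1}/y_n = 1 + 1/7z + 6/7z(1+9/10z) = 1 + z + 27/35z²
  ⇒ R(z) = 1 + z + 27/35z².

Solve |R(x)|<1 on ℝ⁻.
x=-1.69: |R|=1.5133
R=1: x+27/35x²=0 ⇒ x=−35/27=-1.2963; min R=1−1/(4·27/35)=0.6759>−1
Confirm numerically:
  x=-0.946: |R|=0.74436 <1
  x=-0.691: |R|=0.67734 <1
  x=-0.627: |R|=0.67627 <1
  x=-1.835: |R|=1.76257 >1
  x=-1.517: |R|=1.25828 >1
  x=-1.339: |R|=1.04411 >1
Interval (-1.2963, 0).

(-1.2963, 0).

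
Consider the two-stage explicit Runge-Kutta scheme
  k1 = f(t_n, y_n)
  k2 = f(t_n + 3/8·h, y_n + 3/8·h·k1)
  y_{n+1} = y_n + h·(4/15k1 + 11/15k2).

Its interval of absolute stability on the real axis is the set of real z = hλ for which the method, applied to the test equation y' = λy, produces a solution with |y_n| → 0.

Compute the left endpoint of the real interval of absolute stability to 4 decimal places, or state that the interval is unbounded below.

Set f=λy, z=hλ:
  k1=λy_n ⇒ h·k1=z·y_n;  k2=λ(1+3/8z)y_n ⇒ h·k2=z(1+3/8z)y_n
  y_{n+1}/y_n = 1 + 4/15z + 11/15z(1+3/8z) = 1 + z + 11/40z²
  so R(z) = 1 + z + 11/40z².

Find x<0 with |R(x)|<1.
x=-0.45: |R|=0.6057
R=1: x+11/40x²=0 ⇒ x=−40/11=-3.6364; min R=1−1/(4·11/40)=0.0909>−1
Confirm numerically:
  x=-3.196: |R|=0.61296 <1
  x=-3.184: |R|=0.60391 <1
  x=-1.617: |R|=0.10204 <1
  x=-4.236: |R|=1.69852 >1
  x=-4.060: |R|=1.47299 >1
  x=-3.985: |R|=1.38206 >1
Stable set (-3.6364, 0).

left endpoint -3.6364.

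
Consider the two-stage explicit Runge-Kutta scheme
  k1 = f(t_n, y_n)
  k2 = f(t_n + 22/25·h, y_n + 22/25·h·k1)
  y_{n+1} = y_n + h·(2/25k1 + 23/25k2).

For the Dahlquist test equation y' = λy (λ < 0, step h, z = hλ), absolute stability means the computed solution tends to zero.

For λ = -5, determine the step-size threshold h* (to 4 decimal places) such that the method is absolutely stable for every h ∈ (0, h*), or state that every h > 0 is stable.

Set f=λy, z=hλ:
  k1=λy_n ⇒ h·k1=z·y_n;  k2=λ(1+22/25z)y_n ⇒ h·k2=z(1+22/25z)y_n
  y_{n+1}/y_n = 1 + 2/25z + 23/25z(1+22/25z) = 1 + z + 506/625z²
  Hence R(z) = 1 + z + 506/625z².

Find x<0 with |R(x)|<1.
x=-1.73: |R|=1.6931
R=1: x+506/625x²=0 ⇒ x=−625/506=-1.2352; min R=1−1/(4·506/625)=0.6912>−1
Confirm numerically:
  x=-1.081: |R|=0.86507 <1
  x=-0.992: |R|=0.80470 <1
  x=-0.778: |R|=0.71204 <1
  x=-1.821: |R|=1.86367 >1
  x=-1.488: |R|=1.30457 >1
So |R|<1 on (-1.2352, 0).

(-1.2352,0); λ=-5 ⇒ h* = (625/506)/5 = 0.2470.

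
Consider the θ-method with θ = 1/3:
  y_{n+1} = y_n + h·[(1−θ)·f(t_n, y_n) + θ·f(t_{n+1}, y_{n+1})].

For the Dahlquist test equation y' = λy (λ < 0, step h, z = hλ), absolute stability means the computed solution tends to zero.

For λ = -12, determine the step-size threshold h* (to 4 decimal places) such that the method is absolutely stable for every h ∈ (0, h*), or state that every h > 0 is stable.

(-6.0000,0); λ=-12 ⇒ h* = (6)/12 = 0.5000.

On y'=λy, z=hλ:
  y_{n+1} = y_n + z·[2/3·y_n + 1/3·y_{n+1}] ⇒ (1 − 1/3z)y_{n+1} = (1 + 2/3z)y_n
  R(z) = (1 + 2/3z)/(1 − 1/3z).

Boundary: |R(x)|=1, x<0.
x=-1.64: |R|=0.0603
R=−1: 1+2/3x = −1+1/3x ⇒ -1/3x=2 ⇒ x=2/(-1/3)=-6.0000
Confirm numerically:
  x=-5.957: |R|=0.99520 <1
  x=-5.270: |R|=0.91173 <1
  x=-3.184: |R|=0.54463 <1
  x=-6.563: |R|=1.05887 >1
  x=-6.456: |R|=1.04822 >1
  x=-6.352: |R|=1.03764 >1
Stable set (-6.0000, 0).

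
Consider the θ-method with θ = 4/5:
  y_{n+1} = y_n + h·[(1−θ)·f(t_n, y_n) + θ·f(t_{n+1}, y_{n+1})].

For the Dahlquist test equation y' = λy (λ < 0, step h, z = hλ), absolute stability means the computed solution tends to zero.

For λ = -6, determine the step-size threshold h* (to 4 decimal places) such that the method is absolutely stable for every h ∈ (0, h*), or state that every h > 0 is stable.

With y'=λy (z=hλ):
  y_{n+1} = y_n + z·[1/5·y_n + 4/5·y_{n+1}] ⇒ (1 − 4/5z)y_{n+1} = (1 + 1/5z)y_n
  Hence R(z) = (1 + 1/5z)/(1 − 4/5z).

Need |R(x)|<1, x<0.
x=-0.79: |R|=0.5159
x=-2: |R|=0.2308
x=-10: |R|=0.1111
x=-100: |R|=0.2346
θ=4/5≥1/2 ⇒ |1+1/5x|<|1−4/5x| ∀x<0 ⇒ stable on all of ℝ⁻.

unbounded; (−∞, 0). Any h>0 works for λ=-6.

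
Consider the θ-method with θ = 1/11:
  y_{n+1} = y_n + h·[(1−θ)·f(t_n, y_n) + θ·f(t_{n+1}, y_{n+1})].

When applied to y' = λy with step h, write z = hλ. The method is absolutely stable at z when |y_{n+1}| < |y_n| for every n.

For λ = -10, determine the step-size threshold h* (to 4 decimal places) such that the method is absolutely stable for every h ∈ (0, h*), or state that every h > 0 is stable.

(-2.4444,0); λ=-10 ⇒ h* = (22/9)/10 = 0.2444.

Set f=λy, z=hλ:
  y_{n+1} = y_n + z·[10/11·y_n + 1/11·y_{n+1}] ⇒ (1 − 1/11z)y_{n+1} = (1 + 10/11z)y_n
  Hence R(z) = (1 + 10/11z)/(1 − 1/11z).

Boundary: |R(x)|=1, x<0.
x=-0.52: |R|=0.5035
R=−1: 1+10/11x = −1+1/11x ⇒ -9/11x=2 ⇒ x=2/(-9/11)=-2.4444
Confirm numerically:
  x=-2.121: |R|=0.77814 <1
  x=-1.610: |R|=0.40444 <1
  x=-1.177: |R|=0.06323 <1
  x=-2.709: |R|=1.17368 >1
  x=-2.479: |R|=1.02307 >1
So |R|<1 on (-2.4444, 0).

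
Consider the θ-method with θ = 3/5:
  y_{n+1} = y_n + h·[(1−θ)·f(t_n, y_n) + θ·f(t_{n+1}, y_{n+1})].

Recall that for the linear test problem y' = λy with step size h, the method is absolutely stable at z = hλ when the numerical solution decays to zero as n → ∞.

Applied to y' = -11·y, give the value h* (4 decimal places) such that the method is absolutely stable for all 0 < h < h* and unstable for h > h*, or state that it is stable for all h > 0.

(−∞, 0) — no finite endpoint. Any h>0 works for λ=-11.

On y'=λy, z=hλ:
  y_{n+1} = y_n + z·[2/5·y_n + 3/5·y_{n+1}] ⇒ (1 − 3/5z)y_{n+1} = (1 + 2/5z)y_n
  so R(z) = (1 + 2/5z)/(1 − 3/5z).

Boundary: |R(x)|=1, x<0.
x=-1.17: |R|=0.3126
x=-2: |R|=0.0909
x=-10: |R|=0.4286
x=-100: |R|=0.6393
θ=3/5≥1/2 ⇒ |1+2/5x|<|1−3/5x| ∀x<0 ⇒ interval (−∞,0).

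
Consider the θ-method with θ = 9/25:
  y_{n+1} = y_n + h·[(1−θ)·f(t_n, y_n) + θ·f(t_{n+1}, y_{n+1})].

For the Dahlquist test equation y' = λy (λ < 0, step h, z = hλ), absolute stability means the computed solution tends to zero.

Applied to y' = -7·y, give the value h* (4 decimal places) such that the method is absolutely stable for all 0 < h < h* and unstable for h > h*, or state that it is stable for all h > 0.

Test eqn y'=λy, z=hλ:
  y_{n+1} = y_n + z·[16/25·y_n + 9/25·y_{n+1}] ⇒ (1 − 9/25z)y_{n+1} = (1 + 16/25z)y_n
  ⇒ R(z) = (1 + 16/25z)/(1 − 9/25z).

Need |R(x)|<1, x<0.
x=-1.09: |R|=0.2172
R=−1: 1+16/25x = −1+9/25x ⇒ -7/25x=2 ⇒ x=2/(-7/25)=-7.1429
Confirm numerically:
  x=-5.431: |R|=0.83780 <1
  x=-5.230: |R|=0.81421 <1
  x=-3.364: |R|=0.52146 <1
  x=-7.734: |R|=1.04374 >1
  x=-7.621: |R|=1.03576 >1
  x=-7.279: |R|=1.01053 >1
So |R|<1 on (-7.1429, 0).

(-7.1429,0); λ=-7 ⇒ h* = (50/7)/7 = 1.0204.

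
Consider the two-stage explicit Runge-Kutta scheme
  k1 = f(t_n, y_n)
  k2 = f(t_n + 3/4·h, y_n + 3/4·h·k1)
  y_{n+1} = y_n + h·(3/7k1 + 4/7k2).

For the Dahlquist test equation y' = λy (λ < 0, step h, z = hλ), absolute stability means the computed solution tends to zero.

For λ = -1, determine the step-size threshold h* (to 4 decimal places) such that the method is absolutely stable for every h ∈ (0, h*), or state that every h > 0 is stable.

Set f=λy, z=hλ:
  k1=λy_n ⇒ h·k1=z·y_n;  k2=λ(1+3/4z)y_n ⇒ h·k2=z(1+3/4z)y_n
  y_{n+1}/y_n = 1 + 3/7z + 4/7z(1+3/4z) = 1 + z + 3/7z²
  Hence R(z) = 1 + z + 3/7z².

Need |R(x)|<1, x<0.
x=-1.4: |R|=0.4400
R=1: x+3/7x²=0 ⇒ x=−7/3=-2.3333; min R=1−1/(4·3/7)=0.4167>−1
Confirm numerically:
  x=-1.639: |R|=0.51228 <1
  x=-1.513: |R|=0.46807 <1
  x=-1.098: |R|=0.41869 <1
  x=-2.903: |R|=1.70875 >1
  x=-2.739: |R|=1.47619 >1
  x=-2.402: |R|=1.07069 >1
Interval (-2.3333, 0).

(-2.3333,0); λ=-1 ⇒ h* = (7/3)/1 = 2.3333.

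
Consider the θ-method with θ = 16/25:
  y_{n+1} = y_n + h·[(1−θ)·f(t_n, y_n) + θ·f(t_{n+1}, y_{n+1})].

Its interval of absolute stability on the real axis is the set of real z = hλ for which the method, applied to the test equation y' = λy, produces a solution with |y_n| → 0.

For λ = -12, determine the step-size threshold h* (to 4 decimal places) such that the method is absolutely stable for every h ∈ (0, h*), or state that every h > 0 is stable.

Test eqn y'=λy, z=hλ:
  y_{n+1} = y_n + z·[9/25·y_n + 16/25·y_{n+1}] ⇒ (1 − 16/25z)y_{n+1} = (1 + 9/25z)y_n
  R(z) = (1 + 9/25z)/(1 − 16/25z).

Solve |R(x)|<1 on ℝ⁻.
x=-1.03: |R|=0.3792
x=-2: |R|=0.1228
x=-10: |R|=0.3514
x=-100: |R|=0.5385
θ=16/25≥1/2 ⇒ |1+9/25x|<|1−16/25x| ∀x<0 ⇒ unbounded interval.

interval (−∞, 0). Any h>0 works for λ=-12.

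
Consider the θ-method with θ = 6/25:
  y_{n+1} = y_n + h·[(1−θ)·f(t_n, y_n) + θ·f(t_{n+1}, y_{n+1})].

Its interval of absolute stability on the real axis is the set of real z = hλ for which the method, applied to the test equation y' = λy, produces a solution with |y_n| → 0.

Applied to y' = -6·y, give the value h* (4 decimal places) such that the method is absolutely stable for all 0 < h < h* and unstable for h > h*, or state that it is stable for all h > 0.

Test eqn y'=λy, z=hλ:
  y_{n+1} = y_n + z·[19/25·y_n + 6/25·y_{n+1}] ⇒ (1 − 6/25z)y_{n+1} = (1 + 19/25z)y_n
  Hence R(z) = (1 + 19/25z)/(1 − 6/25z).

Find x<0 with |R(x)|<1.
x=-1.78: |R|=0.2472
R=−1: 1+19/25x = −1+6/25x ⇒ -13/25x=2 ⇒ x=2/(-13/25)=-3.8462
Confirm numerically:
  x=-3.390: |R|=0.86921 <1
  x=-2.892: |R|=0.70712 <1
  x=-2.759: |R|=0.65989 <1
  x=-4.385: |R|=1.13652 >1
  x=-4.223: |R|=1.09732 >1
  x=-3.914: |R|=1.01819 >1
So |R|<1 on (-3.8462, 0).

(-3.8462,0); λ=-6 ⇒ h* = (50/13)/6 = 0.6410.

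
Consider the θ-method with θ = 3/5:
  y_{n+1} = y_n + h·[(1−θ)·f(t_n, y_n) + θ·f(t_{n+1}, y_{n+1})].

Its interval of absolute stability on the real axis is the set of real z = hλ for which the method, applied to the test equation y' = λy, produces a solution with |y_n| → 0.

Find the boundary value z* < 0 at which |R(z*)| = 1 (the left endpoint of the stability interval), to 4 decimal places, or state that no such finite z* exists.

Test eqn y'=λy, z=hλ:
  y_{n+1} = y_n + z·[2/5·y_n + 3/5·y_{n+1}] ⇒ (1 − 3/5z)y_{n+1} = (1 + 2/5z)y_n
  ⇒ R(z) = (1 + 2/5z)/(1 − 3/5z).

Need |R(x)|<1, x<0.
x=-1.51: |R|=0.2078
x=-2: |R|=0.0909
x=-10: |R|=0.4286
x=-100: |R|=0.6393
θ=3/5≥1/2 ⇒ |1+2/5x|<|1−3/5x| ∀x<0 ⇒ interval (−∞,0).

interval (−∞, 0).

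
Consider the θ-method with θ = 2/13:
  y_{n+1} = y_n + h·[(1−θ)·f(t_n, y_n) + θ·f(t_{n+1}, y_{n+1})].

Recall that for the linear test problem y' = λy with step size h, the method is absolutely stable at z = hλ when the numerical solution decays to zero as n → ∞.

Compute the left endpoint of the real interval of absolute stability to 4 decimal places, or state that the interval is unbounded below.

Test eqn y'=λy, z=hλ:
  y_{n+1} = y_n + z·[11/13·y_n + 2/13·y_{n+1}] ⇒ (1 − 2/13z)y_{n+1} = (1 + 11/13z)y_n
  so R(z) = (1 + 11/13z)/(1 − 2/13z).

Solve |R(x)|<1 on ℝ⁻.
x=-0.85: |R|=0.2483
R=−1: 1+11/13x = −1+2/13x ⇒ -9/13x=2 ⇒ x=2/(-9/13)=-2.8889
Confirm numerically:
  x=-2.348: |R|=0.72491 <1
  x=-1.566: |R|=0.26196 <1
  x=-1.359: |R|=0.12400 <1
  x=-3.431: |R|=1.24564 >1
  x=-2.931: |R|=1.02009 >1
Stable set (-2.8889, 0).

z* = -2.8889.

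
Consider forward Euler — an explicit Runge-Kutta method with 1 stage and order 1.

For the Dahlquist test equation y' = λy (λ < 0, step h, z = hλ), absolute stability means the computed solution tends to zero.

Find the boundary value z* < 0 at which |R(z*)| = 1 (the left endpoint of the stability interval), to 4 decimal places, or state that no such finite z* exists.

left endpoint -2.0000.

Set f=λy, z=hλ:
  order 1, 1-stage ⇒ R(z)=1+z
  (e.g. R(-1.31)=-0.31000, |R|=0.31000)

Boundary: |R(x)|=1, x<0.
x=-1.31: |R|=0.3100
|R(-1.88)|=0.8800 |R(-1.4)|=0.4000 |R(-0.59)|=0.4100
Bisect:
  x_lo=-2.6148 |R|=1.6148  x_hi=-0.1552 |R|=0.8448
  mid=-1.38502 |R|=0.38502 →hi
  mid=-1.99993 |R|=0.99993 →hi
  mid=-2.30739 |R|=1.30739 →lo
  mid=-2.15366 |R|=1.15366 →lo
  mid=-2.07680 |R|=1.07680 →lo
  mid=-2.03837 |R|=1.03837 →lo
  mid=-2.01915 |R|=1.01915 →lo
  mid=-2.00954 |R|=1.00954 →lo
  ...
  [-2.00008,-1.99993] ⇒ x*=-2.0000
So |R|<1 on (-2.0000, 0).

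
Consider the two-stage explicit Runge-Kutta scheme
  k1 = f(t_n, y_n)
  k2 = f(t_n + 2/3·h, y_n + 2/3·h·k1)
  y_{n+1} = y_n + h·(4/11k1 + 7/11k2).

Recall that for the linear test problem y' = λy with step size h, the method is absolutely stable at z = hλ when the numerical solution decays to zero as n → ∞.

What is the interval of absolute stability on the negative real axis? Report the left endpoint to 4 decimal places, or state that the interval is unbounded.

(-2.3571, 0).

Set f=λy, z=hλ:
  k1=λy_n ⇒ h·k1=z·y_n;  k2=λ(1+2/3z)y_n ⇒ h·k2=z(1+2/3z)y_n
  y_{n+1}/y_n = 1 + 4/11z + 7/11z(1+2/3z) = 1 + z + 14/33z²
  R(z) = 1 + z + 14/33z².

Find x<0 with |R(x)|<1.
x=-1.8: |R|=0.5745
R=1: x+14/33x²=0 ⇒ x=−33/14=-2.3571; min R=1−1/(4·14/33)=0.4107>−1
Confirm numerically:
  x=-2.306: |R|=0.94997 <1
  x=-2.113: |R|=0.78114 <1
  x=-2.074: |R|=0.75087 <1
  x=-1.753: |R|=0.55070 <1
  x=-2.744: |R|=1.45035 >1
  x=-2.700: |R|=1.39273 >1
So |R|<1 on (-2.3571, 0).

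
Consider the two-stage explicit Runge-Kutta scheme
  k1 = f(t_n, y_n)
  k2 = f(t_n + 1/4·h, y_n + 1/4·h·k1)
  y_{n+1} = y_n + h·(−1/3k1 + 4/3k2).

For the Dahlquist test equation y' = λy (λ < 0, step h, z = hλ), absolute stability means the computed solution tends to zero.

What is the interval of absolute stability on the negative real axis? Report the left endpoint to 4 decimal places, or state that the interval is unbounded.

(-3.0000, 0).

With y'=λy (z=hλ):
  k1=λy_n ⇒ h·k1=z·y_n;  k2=λ(1+1/4z)y_n ⇒ h·k2=z(1+1/4z)y_n
  y_{n+1}/y_n = 1 − 1/3z + 4/3z(1+1/4z) = 1 + z + 1/3z²
  R(z) = 1 + z + 1/3z².

Boundary: |R(x)|=1, x<0.
x=-0.88: |R|=0.3781
R=1: x+1/3x²=0 ⇒ x=−3=-3.0000; min R=1−1/(4·1/3)=0.2500>−1
Confirm numerically:
  x=-2.601: |R|=0.65407 <1
  x=-2.549: |R|=0.61680 <1
  x=-1.871: |R|=0.29588 <1
  x=-1.391: |R|=0.25396 <1
  x=-3.437: |R|=1.50066 >1
  x=-3.286: |R|=1.31327 >1
  x=-3.133: |R|=1.13890 >1
Stable set (-3.0000, 0).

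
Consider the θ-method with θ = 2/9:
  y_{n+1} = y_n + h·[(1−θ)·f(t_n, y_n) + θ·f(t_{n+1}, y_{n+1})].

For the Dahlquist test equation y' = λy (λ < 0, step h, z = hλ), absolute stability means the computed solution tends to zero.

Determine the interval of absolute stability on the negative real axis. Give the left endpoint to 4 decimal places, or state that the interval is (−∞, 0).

Set f=λy, z=hλ:
  y_{n+1} = y_n + z·[7/9·y_n + 2/9·y_{n+1}] ⇒ (1 − 2/9z)y_{n+1} = (1 + 7/9z)y_n
  so R(z) = (1 + 7/9z)/(1 − 2/9z).

Find x<0 with |R(x)|<1.
x=-1.39: |R|=0.0620
R=−1: 1+7/9x = −1+2/9x ⇒ -5/9x=2 ⇒ x=2/(-5/9)=-3.6000
Confirm numerically:
  x=-2.606: |R|=0.65030 <1
  x=-2.578: |R|=0.63902 <1
  x=-2.106: |R|=0.43460 <1
  x=-3.969: |R|=1.10893 >1
  x=-3.632: |R|=1.00984 >1
Stable set (-3.6000, 0).

z∈(-3.6000,0).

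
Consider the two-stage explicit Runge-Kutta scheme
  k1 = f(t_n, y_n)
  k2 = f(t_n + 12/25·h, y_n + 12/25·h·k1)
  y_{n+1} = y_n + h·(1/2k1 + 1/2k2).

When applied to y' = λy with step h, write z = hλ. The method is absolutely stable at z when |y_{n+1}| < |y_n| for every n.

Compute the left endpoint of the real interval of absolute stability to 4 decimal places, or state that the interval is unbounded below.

z* = -4.1667.

Test eqn y'=λy, z=hλ:
  k1=λy_n ⇒ h·k1=z·y_n;  k2=λ(1+12/25z)y_n ⇒ h·k2=z(1+12/25z)y_n
  y_{n+1}/y_n = 1 + 1/2z + 1/2z(1+12/25z) = 1 + z + 6/25z²
  so R(z) = 1 + z + 6/25z².

Find x<0 with |R(x)|<1.
x=-0.49: |R|=0.5676
R=1: x+6/25x²=0 ⇒ x=−25/6=-4.1667; min R=1−1/(4·6/25)=-0.0417>−1
Confirm numerically:
  x=-3.456: |R|=0.41054 <1
  x=-2.249: |R|=0.03508 <1
  x=-1.860: |R|=0.02970 <1
  x=-1.830: |R|=0.02626 <1
  x=-4.376: |R|=1.21985 >1
  x=-4.225: |R|=1.05915 >1
Stable set (-4.1667, 0).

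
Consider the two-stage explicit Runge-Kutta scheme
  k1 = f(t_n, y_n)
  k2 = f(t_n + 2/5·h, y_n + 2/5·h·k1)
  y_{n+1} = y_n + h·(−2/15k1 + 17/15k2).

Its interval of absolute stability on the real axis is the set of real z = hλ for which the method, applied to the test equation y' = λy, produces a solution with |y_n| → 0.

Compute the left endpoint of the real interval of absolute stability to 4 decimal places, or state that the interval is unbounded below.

z* = -2.2059.

Set f=λy, z=hλ:
  k1=λy_n ⇒ h·k1=z·y_n;  k2=λ(1+2/5z)y_n ⇒ h·k2=z(1+2/5z)y_n
  y_{n+1}/y_n = 1 − 2/15z + 17/15z(1+2/5z) = 1 + z + 34/75z²
  so R(z) = 1 + z + 34/75z².

Find x<0 with |R(x)|<1.
x=-0.83: |R|=0.4823
R=1: x+34/75x²=0 ⇒ x=−75/34=-2.2059; min R=1−1/(4·34/75)=0.4485>−1
Confirm numerically:
  x=-1.917: |R|=0.74895 <1
  x=-1.324: |R|=0.47068 <1
  x=-1.308: |R|=0.46759 <1
  x=-1.004: |R|=0.45297 <1
  x=-2.745: |R|=1.67088 >1
  x=-2.529: |R|=1.37045 >1
  x=-2.420: |R|=1.23490 >1
Stable set (-2.2059, 0).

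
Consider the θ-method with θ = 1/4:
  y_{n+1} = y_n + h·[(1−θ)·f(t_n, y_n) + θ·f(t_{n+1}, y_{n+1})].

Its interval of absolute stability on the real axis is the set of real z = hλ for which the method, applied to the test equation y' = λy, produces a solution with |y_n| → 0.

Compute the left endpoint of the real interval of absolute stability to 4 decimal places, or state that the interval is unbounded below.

left endpoint -4.0000.

Test eqn y'=λy, z=hλ:
  y_{n+1} = y_n + z·[3/4·y_n + 1/4·y_{n+1}] ⇒ (1 − 1/4z)y_{n+1} = (1 + 3/4z)y_n
  ⇒ R(z) = (1 + 3/4z)/(1 − 1/4z).

Solve |R(x)|<1 on ℝ⁻.
x=-0.55: |R|=0.5165
R=−1: 1+3/4x = −1+1/4x ⇒ -1/2x=2 ⇒ x=2/(-1/2)=-4.0000
Confirm numerically:
  x=-3.771: |R|=0.94106 <1
  x=-3.666: |R|=0.91286 <1
  x=-2.580: |R|=0.56839 <1
  x=-4.435: |R|=1.10314 >1
  x=-4.347: |R|=1.08314 >1
  x=-4.273: |R|=1.06600 >1
So |R|<1 on (-4.0000, 0).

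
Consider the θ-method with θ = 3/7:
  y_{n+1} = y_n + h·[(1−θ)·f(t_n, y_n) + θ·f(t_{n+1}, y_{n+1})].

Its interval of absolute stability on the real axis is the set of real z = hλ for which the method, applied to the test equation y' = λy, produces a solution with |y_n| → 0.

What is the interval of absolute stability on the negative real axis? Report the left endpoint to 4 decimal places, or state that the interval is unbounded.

On y'=λy, z=hλ:
  y_{n+1} = y_n + z·[4/7·y_n + 3/7·y_{n+1}] ⇒ (1 − 3/7z)y_{n+1} = (1 + 4/7z)y_n
  R(z) = (1 + 4/7z)/(1 − 3/7z).

Solve |R(x)|<1 on ℝ⁻.
x=-0.72: |R|=0.4498
R=−1: 1+4/7x = −1+3/7x ⇒ -1/7x=2 ⇒ x=2/(-1/7)=-14.0000
Confirm numerically:
  x=-12.570: |R|=0.96802 <1
  x=-11.144: |R|=0.92936 <1
  x=-8.666: |R|=0.83835 <1
  x=-6.119: |R|=0.68920 <1
  x=-14.487: |R|=1.00965 >1
  x=-14.447: |R|=1.00888 >1
Stable set (-14.0000, 0).

z∈(-14.0000,0).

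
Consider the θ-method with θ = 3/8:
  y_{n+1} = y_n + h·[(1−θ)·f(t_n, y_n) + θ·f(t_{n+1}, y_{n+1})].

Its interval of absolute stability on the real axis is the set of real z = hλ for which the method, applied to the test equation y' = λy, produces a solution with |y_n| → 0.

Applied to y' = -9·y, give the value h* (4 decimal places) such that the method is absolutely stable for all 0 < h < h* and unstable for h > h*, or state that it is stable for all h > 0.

Test eqn y'=λy, z=hλ:
  y_{n+1} = y_n + z·[5/8·y_n + 3/8·y_{n+1}] ⇒ (1 − 3/8z)y_{n+1} = (1 + 5/8z)y_n
  so R(z) = (1 + 5/8z)/(1 − 3/8z).

Boundary: |R(x)|=1, x<0.
x=-1.07: |R|=0.2364
R=−1: 1+5/8x = −1+3/8x ⇒ -1/4x=2 ⇒ x=2/(-1/4)=-8.0000
Confirm numerically:
  x=-5.689: |R|=0.81561 <1
  x=-4.193: |R|=0.63001 <1
  x=-3.997: |R|=0.59952 <1
  x=-8.534: |R|=1.03178 >1
  x=-8.117: |R|=1.00723 >1
  x=-8.067: |R|=1.00416 >1
So |R|<1 on (-8.0000, 0).

(-8.0000,0); λ=-9 ⇒ h* = (8)/9 = 0.8889.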